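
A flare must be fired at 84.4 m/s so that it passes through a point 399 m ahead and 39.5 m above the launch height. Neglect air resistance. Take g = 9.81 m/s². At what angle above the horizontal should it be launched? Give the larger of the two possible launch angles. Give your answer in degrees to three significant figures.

72.7°

Trajectory: y = x tanθ − g x² (1 + tan²θ)/(2v₀²). With x = 399, y = 39.5, v₀ = 84.4, g = 9.81:
109.6 tan²θ − 399 tanθ + (149.1) = 0.
tanθ = [399 ± √(399² − 4 × 109.6 × (149.1))] / (2 × 109.6) = (399 ± 306.3) / 219.2, giving tanθ = 0.4229 or 3.217.
θ = 22.92° or 72.73°; the larger is 72.73°.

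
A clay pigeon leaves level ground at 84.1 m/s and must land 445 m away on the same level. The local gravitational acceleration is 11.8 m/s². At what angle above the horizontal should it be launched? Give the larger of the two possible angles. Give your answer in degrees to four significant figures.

R = v₀² sin 2θ / g gives sin 2θ = gR/v₀² = 11.8·445/84.1² = 0.7424.
2θ = 47.94° or 180° − 47.94° = 132.1°, so θ = 23.97° or 66.03°.
The larger angle is 66.03°.

66.03°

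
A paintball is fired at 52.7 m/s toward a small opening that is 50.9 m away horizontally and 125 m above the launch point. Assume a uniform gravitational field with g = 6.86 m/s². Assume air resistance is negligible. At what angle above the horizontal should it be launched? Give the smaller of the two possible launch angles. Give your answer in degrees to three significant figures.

Trajectory: y = x tanθ − g x² (1 + tan²θ)/(2v₀²). With x = 50.9, y = 125, v₀ = 52.7, g = 6.86:
3.200 tan²θ − 50.9 tanθ + (128.2) = 0.
tanθ = [50.9 ± √(50.9² − 4 × 3.200 × (128.2))] / (2 × 3.200) = (50.9 ± 30.82) / 6.399, giving tanθ = 3.137 or 12.77.
θ = 72.32° or 85.52°; the smaller is 72.32°.

72.3°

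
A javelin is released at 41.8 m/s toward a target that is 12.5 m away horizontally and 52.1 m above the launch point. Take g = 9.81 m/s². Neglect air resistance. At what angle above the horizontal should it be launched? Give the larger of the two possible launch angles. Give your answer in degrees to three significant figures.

87.6°

Trajectory: y = x tanθ − g x² (1 + tan²θ)/(2v₀²). With x = 12.5, y = 52.1, v₀ = 41.8, g = 9.81:
0.4386 tan²θ − 12.5 tanθ + (52.54) = 0.
tanθ = [12.5 ± √(12.5² − 4 × 0.4386 × (52.54))] / (2 × 0.4386) = (12.5 ± 8.004) / 0.8773, giving tanθ = 5.125 or 23.37.
θ = 78.96° or 87.55°; the larger is 87.55°.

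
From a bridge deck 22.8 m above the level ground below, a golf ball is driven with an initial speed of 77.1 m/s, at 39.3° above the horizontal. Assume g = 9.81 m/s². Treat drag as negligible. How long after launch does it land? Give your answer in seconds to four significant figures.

10.40 s

Components: vₓ = 77.10 cos 39.3° = 59.66 m/s, v_y0 = 77.10 sin 39.3° = 48.83 m/s.
Vertical motion (up positive, ground at y = 0): 4.905 t² − (48.83) t − 22.8 = 0, so t = (48.83 + √(48.83² + 2·9.81·22.8)) / 9.81 = (48.83 + 53.22) / 9.81 = 10.40 s.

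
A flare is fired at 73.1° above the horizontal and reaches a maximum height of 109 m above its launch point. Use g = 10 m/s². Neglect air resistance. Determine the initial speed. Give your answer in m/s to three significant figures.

48.8 m/s

At the peak v_y = 0, so v_y0 = √(2gH) = √(2 × 10.0 × 109) = 46.69 m/s.
v_y0 = v₀ sin θ ⇒ v₀ = 46.69 / sin 73.1° = 48.80 m/s.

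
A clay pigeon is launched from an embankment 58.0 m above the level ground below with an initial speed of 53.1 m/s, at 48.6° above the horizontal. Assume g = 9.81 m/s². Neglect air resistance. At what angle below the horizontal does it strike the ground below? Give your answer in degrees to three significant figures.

56.1°

Components: vₓ = 53.10 cos 48.6° = 35.12 m/s, v_y0 = 53.10 sin 48.6° = 39.83 m/s.
With up positive and y = 0 at the ground: y(t) = 58.0 + (39.83) t − 4.905 t². Setting y = 0 and taking the positive root: t = [39.83 + √(39.83² + 2·9.81·58.0)] / 9.81 = (39.83 + 52.20) / 9.81 = 9.381 s.
At impact: v_y = v_y0 − g t = −52.20 m/s; vₓ = 35.12 m/s.
Angle below horizontal: arctan(|v_y|/vₓ) = arctan(52.20/35.12) = 56.07°.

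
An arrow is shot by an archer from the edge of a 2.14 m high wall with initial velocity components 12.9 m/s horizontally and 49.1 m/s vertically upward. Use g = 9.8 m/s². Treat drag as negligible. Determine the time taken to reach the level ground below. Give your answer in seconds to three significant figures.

10.1 s

With up positive and y = 0 at the ground: y(t) = 2.14 + (49.10) t − 4.900 t². Setting y = 0 and taking the positive root: t = [49.10 + √(49.10² + 2·9.80·2.14)] / 9.80 = (49.10 + 49.53) / 9.80 = 10.06 s.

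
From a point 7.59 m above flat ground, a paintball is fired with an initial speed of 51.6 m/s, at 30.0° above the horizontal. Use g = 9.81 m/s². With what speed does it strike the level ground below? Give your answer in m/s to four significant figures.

53.02 m/s

Components: vₓ = 51.60 cos 30.0° = 44.69 m/s, v_y0 = 51.60 sin 30.0° = 25.80 m/s.
Vertical motion (up positive, ground at y = 0): 4.905 t² − (25.80) t − 7.59 = 0, so t = (25.80 + √(25.80² + 2·9.81·7.59)) / 9.81 = (25.80 + 28.54) / 9.81 = 5.539 s.
Vertical velocity at impact: v_y = v_y0 − g t = 25.80 − 9.81 × 5.539 = −28.54 m/s.
Speed: |v| = √(vₓ² + v_y²) = √(44.69² + 28.54²) = 53.02 m/s.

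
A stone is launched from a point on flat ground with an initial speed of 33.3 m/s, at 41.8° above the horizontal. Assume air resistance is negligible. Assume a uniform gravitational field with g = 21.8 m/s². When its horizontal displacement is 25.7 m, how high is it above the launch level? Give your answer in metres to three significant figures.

Horizontal component vₓ = 33.30 cos 41.8° = 24.82 m/s; vertical v_y0 = 33.30 sin 41.8° = 22.20 m/s.
x = vₓ t ⇒ t = 25.7/24.82 = 1.035 s.
Height: y = v_y0 t − ½ g t² = 22.20 × 1.035 − 10.90 × 1.035² = 22.98 − 11.68 = 11.30 m.

11.3 m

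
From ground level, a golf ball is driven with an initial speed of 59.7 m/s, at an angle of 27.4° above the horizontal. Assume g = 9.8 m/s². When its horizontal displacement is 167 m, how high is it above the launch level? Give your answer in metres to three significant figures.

Components: vₓ = 59.70 cos 27.4° = 53.00 m/s, v_y0 = 59.70 sin 27.4° = 27.47 m/s.
Time to reach x = 167 m: t = x/vₓ = 167/53.00 = 3.151 s.
Height: y = v_y0 t − ½ g t² = 27.47 × 3.151 − 4.900 × 3.151² = 86.56 − 48.64 = 37.92 m.

37.9 m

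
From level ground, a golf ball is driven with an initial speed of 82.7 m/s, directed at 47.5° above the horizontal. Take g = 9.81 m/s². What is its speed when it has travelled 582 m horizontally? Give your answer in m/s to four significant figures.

69.43 m/s

Components: vₓ = 82.70 cos 47.5° = 55.87 m/s, v_y0 = 82.70 sin 47.5° = 60.97 m/s.
Time to reach x = 582 m: t = x/vₓ = 582/55.87 = 10.42 s.
Vertical velocity there: v_y = v_y0 − g t = 60.97 − 9.81 × 10.42 = −41.22 m/s.
Speed: √(vₓ² + v_y²) = √(55.87² + 41.22²) = 69.43 m/s.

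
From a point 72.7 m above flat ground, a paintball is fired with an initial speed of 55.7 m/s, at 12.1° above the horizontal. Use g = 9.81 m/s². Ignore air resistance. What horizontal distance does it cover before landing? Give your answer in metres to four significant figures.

284.3 m

Resolve: vₓ = 55.70 cos 12.1° = 54.46 m/s and v_y0 = 55.70 sin 12.1° = 11.68 m/s.
The projectile lands when y = 72.7 + (11.68) t − ½·9.81·t² = 0. Positive root: t = (11.68 + √(11.68² + 2·9.81·72.7)) / 9.81 = (11.68 + 39.53) / 9.81 = 5.220 s.
Horizontal distance: R = vₓ t = 54.46 × 5.220 = 284.3 m.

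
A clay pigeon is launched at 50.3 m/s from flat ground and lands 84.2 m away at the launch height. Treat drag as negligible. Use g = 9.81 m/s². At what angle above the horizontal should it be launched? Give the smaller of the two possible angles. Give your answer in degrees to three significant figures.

From R = (v₀²/g) sin 2θ: sin 2θ = 9.81 × 84.2 / 2530.1 = 0.3265.
2θ = 19.05° or 180° − 19.05° = 160.9°, so θ = 9.527° or 80.47°.
The smaller angle is 9.527°.

9.53°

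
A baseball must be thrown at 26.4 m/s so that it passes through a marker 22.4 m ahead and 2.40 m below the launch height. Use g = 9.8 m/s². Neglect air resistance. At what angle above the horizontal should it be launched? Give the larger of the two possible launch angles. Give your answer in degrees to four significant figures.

Trajectory: y = x tanθ − g x² (1 + tan²θ)/(2v₀²). With x = 22.4, y = −2.40, v₀ = 26.4, g = 9.80:
3.528 tan²θ − 22.4 tanθ + (1.128) = 0.
tanθ = [22.4 ± √(22.4² − 4 × 3.528 × (1.128))] / (2 × 3.528) = (22.4 ± 22.04) / 7.055, giving tanθ = 0.05075 or 6.299.
θ = 2.905° or 80.98°; the larger is 80.98°.

80.98°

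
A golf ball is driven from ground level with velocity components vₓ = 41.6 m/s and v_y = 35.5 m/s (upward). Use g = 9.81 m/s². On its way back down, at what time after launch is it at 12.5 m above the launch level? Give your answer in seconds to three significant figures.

6.87 s

Set y = v_y0 t − ½ g t² = 12.5: 4.905 t² − 35.50 t + 12.5 = 0.
t = [35.50 ± √(35.50² − 2·9.81·12.5)] / 9.81 = (35.50 ± 31.86) / 9.81, so t = 0.3711 s or t = 6.866 s.
The descending-branch root is 6.866 s.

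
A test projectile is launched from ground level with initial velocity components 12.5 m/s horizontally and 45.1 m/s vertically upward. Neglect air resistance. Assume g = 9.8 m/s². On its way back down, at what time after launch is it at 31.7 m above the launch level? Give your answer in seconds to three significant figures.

Height y(t) = 45.10 t − 4.900 t² = 31.7 gives 4.900 t² − 45.10 t + 31.7 = 0.
t = [45.10 ± √(45.10² − 2·9.80·31.7)] / 9.80 = (45.10 ± 37.59) / 9.80, so t = 0.7668 s or t = 8.437 s.
The descending-branch root is 8.437 s.

8.44 s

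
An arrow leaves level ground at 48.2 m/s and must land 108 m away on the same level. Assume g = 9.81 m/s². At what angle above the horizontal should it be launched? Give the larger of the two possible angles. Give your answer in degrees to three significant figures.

Level-ground range R = v₀² sin(2θ)/g ⇒ sin(2θ) = gR/v₀² = 9.81 × 108 / 48.2² = 0.4560.
2θ = 27.13° or 180° − 27.13° = 152.9°, so θ = 13.57° or 76.43°.
The larger angle is 76.43°.

76.4°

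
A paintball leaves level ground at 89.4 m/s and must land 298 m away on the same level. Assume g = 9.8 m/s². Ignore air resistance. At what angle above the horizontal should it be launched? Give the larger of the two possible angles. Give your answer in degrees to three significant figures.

Level-ground range R = v₀² sin(2θ)/g ⇒ sin(2θ) = gR/v₀² = 9.80 × 298 / 89.4² = 0.3654.
2θ = 21.43° or 180° − 21.43° = 158.6°, so θ = 10.72° or 79.28°.
The larger angle is 79.28°.

79.3°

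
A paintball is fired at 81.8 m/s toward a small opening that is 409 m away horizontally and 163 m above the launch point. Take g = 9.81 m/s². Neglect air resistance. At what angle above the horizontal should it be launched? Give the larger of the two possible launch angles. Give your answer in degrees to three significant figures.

Trajectory: y = x tanθ − g x² (1 + tan²θ)/(2v₀²). With x = 409, y = 163, v₀ = 81.8, g = 9.81:
122.6 tan²θ − 409 tanθ + (285.6) = 0.
tanθ = [409 ± √(409² − 4 × 122.6 × (285.6))] / (2 × 122.6) = (409 ± 164.9) / 245.3, giving tanθ = 0.9954 or 2.340.
θ = 44.87° or 66.86°; the larger is 66.86°.

66.9°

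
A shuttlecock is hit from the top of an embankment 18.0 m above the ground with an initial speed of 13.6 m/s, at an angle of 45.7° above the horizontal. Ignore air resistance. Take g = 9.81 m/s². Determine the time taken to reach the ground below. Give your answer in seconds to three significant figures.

3.15 s

vₓ = 13.60 cos 45.7° = 9.498 m/s; v_y0 = 13.60 sin 45.7° = 9.733 m/s.
The projectile lands when y = 18.0 + (9.733) t − ½·9.81·t² = 0. Positive root: t = (9.733 + √(9.733² + 2·9.81·18.0)) / 9.81 = (9.733 + 21.16) / 9.81 = 3.150 s.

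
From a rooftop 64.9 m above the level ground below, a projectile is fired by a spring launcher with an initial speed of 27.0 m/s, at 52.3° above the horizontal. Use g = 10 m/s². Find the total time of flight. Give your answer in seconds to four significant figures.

6.325 s

Components: vₓ = 27.00 cos 52.3° = 16.51 m/s, v_y0 = 27.00 sin 52.3° = 21.36 m/s.
With up positive and y = 0 at the ground: y(t) = 64.9 + (21.36) t − 5.000 t². Setting y = 0 and taking the positive root: t = [21.36 + √(21.36² + 2·10.0·64.9)] / 10.0 = (21.36 + 41.89) / 10.0 = 6.325 s.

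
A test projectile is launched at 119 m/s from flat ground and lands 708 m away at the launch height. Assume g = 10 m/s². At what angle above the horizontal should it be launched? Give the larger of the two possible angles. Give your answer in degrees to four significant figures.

75.00°

From R = (v₀²/g) sin 2θ: sin 2θ = 10.0 × 708 / 14161 = 0.5000.
2θ = 30.00° or 180° − 30.00° = 150.0°, so θ = 15.00° or 75.00°.
The larger angle is 75.00°.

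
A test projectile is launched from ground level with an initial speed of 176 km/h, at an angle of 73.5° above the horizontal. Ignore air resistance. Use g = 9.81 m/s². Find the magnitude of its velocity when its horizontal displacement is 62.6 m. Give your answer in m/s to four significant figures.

Convert: 176 km/h = 176/3.6 = 48.89 m/s.
Resolve: vₓ = 48.89 cos 73.5° = 13.89 m/s and v_y0 = 48.89 sin 73.5° = 46.88 m/s.
x = vₓ t ⇒ t = 62.6/13.89 = 4.508 s.
Vertical velocity there: v_y = v_y0 − g t = 46.88 − 9.81 × 4.508 = 2.648 m/s.
Speed: √(vₓ² + v_y²) = √(13.89² + 2.648²) = 14.14 m/s.

14.14 m/s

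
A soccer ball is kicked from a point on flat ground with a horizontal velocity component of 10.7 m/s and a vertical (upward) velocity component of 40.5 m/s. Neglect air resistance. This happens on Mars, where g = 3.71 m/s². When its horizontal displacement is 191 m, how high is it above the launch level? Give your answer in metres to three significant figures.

132 m

x = vₓ t ⇒ t = 191/10.70 = 17.85 s.
Height: y = v_y0 t − ½ g t² = 40.50 × 17.85 − 1.855 × 17.85² = 722.9 − 591.1 = 131.9 m.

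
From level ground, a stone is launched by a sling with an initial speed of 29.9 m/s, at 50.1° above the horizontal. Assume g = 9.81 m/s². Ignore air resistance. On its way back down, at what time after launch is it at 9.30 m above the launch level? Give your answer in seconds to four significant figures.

4.228 s

Horizontal component vₓ = 29.90 cos 50.1° = 19.18 m/s; vertical v_y0 = 29.90 sin 50.1° = 22.94 m/s.
Require v_y0 t − ½ g t² = 9.30, i.e. 4.905 t² − 22.94 t + 9.30 = 0.
Quadratic formula: t = (22.94 ± √343.70) / 9.81 = (22.94 ± 18.54) / 9.81 → t = 0.4484 s or 4.228 s.
The descending-branch root is 4.228 s.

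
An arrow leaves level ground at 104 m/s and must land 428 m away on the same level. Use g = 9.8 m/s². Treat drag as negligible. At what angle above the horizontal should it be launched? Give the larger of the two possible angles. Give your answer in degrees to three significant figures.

78.6°

From R = (v₀²/g) sin 2θ: sin 2θ = 9.80 × 428 / 10816 = 0.3878.
2θ = 22.82° or 180° − 22.82° = 157.2°, so θ = 11.41° or 78.59°.
The larger angle is 78.59°.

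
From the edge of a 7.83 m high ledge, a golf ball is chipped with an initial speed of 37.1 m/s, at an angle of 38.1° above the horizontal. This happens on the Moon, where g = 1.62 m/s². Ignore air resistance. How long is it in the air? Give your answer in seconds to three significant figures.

28.6 s

Horizontal component vₓ = 37.10 cos 38.1° = 29.20 m/s; vertical v_y0 = 37.10 sin 38.1° = 22.89 m/s.
The projectile lands when y = 7.83 + (22.89) t − ½·1.62·t² = 0. Positive root: t = (22.89 + √(22.89² + 2·1.62·7.83)) / 1.62 = (22.89 + 23.44) / 1.62 = 28.60 s.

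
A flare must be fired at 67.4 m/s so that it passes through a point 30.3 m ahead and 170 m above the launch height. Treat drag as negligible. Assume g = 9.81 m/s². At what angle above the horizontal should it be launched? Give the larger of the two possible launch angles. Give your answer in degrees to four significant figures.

87.52°

Trajectory: y = x tanθ − g x² (1 + tan²θ)/(2v₀²). With x = 30.3, y = 170, v₀ = 67.4, g = 9.81:
0.9913 tan²θ − 30.3 tanθ + (171.0) = 0.
tanθ = [30.3 ± √(30.3² − 4 × 0.9913 × (171.0))] / (2 × 0.9913) = (30.3 ± 15.49) / 1.983, giving tanθ = 7.468 or 23.10.
θ = 82.37° or 87.52°; the larger is 87.52°.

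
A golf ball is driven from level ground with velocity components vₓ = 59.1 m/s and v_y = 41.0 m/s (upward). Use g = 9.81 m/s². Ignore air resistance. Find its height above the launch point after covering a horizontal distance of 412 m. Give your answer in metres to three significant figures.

At x = 412 m, t = x/vₓ = 412/59.10 = 6.971 s.
Height: y = v_y0 t − ½ g t² = 41.00 × 6.971 − 4.905 × 6.971² = 285.8 − 238.4 = 47.45 m.

47.4 m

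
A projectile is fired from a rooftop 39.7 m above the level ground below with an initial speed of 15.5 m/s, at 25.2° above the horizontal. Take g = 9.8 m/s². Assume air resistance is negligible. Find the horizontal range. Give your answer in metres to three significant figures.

50.5 m

Horizontal component vₓ = 15.50 cos 25.2° = 14.02 m/s; vertical v_y0 = 15.50 sin 25.2° = 6.600 m/s.
The projectile lands when y = 39.7 + (6.600) t − ½·9.80·t² = 0. Positive root: t = (6.600 + √(6.600² + 2·9.80·39.7)) / 9.80 = (6.600 + 28.66) / 9.80 = 3.598 s.
Horizontal distance: R = vₓ t = 14.02 × 3.598 = 50.47 m.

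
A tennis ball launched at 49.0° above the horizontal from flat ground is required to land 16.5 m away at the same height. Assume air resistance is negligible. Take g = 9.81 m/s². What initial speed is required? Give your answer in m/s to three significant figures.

On level ground R = v₀² sin 2θ / g ⇒ v₀ = √(gR / sin 2θ).
v₀ = √(9.81 × 16.5 / sin 98.00°) = √(161.9 / 0.9903) = √163.46 = 12.78 m/s.

12.8 m/s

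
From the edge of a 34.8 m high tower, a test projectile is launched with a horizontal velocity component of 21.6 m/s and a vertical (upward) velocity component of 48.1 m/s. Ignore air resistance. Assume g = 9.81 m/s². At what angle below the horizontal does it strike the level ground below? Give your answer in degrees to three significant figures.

68.5°

The projectile lands when y = 34.8 + (48.10) t − ½·9.81·t² = 0. Positive root: t = (48.10 + √(48.10² + 2·9.81·34.8)) / 9.81 = (48.10 + 54.74) / 9.81 = 10.48 s.
At impact: v_y = v_y0 − g t = −54.74 m/s; vₓ = 21.60 m/s.
Angle below horizontal: arctan(|v_y|/vₓ) = arctan(54.74/21.60) = 68.47°.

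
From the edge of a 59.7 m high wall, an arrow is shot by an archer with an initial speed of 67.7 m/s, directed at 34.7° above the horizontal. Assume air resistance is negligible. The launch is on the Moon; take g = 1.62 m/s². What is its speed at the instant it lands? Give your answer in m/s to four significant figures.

Horizontal component vₓ = 67.70 cos 34.7° = 55.66 m/s; vertical v_y0 = 67.70 sin 34.7° = 38.54 m/s.
With up positive and y = 0 at the ground: y(t) = 59.7 + (38.54) t − 0.8100 t². Setting y = 0 and taking the positive root: t = [38.54 + √(38.54² + 2·1.62·59.7)] / 1.62 = (38.54 + 40.97) / 1.62 = 49.08 s.
Vertical velocity at impact: v_y = v_y0 − g t = 38.54 − 1.62 × 49.08 = −40.97 m/s.
Speed: |v| = √(vₓ² + v_y²) = √(55.66² + 40.97²) = 69.11 m/s.

69.11 m/s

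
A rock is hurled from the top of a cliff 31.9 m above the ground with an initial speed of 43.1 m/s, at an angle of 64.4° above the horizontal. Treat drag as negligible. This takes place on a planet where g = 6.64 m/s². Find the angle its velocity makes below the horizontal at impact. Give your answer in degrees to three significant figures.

67.1°

vₓ = 43.10 cos 64.4° = 18.62 m/s; v_y0 = 43.10 sin 64.4° = 38.87 m/s.
Vertical motion (up positive, ground at y = 0): 3.320 t² − (38.87) t − 31.9 = 0, so t = (38.87 + √(38.87² + 2·6.64·31.9)) / 6.64 = (38.87 + 43.98) / 6.64 = 12.48 s.
At impact: v_y = v_y0 − g t = −43.98 m/s; vₓ = 18.62 m/s.
Angle below horizontal: arctan(|v_y|/vₓ) = arctan(43.98/18.62) = 67.05°.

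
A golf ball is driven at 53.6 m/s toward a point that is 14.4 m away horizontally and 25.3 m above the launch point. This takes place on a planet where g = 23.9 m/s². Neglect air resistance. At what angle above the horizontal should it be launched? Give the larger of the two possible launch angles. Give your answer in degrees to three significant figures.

Trajectory: y = x tanθ − g x² (1 + tan²θ)/(2v₀²). With x = 14.4, y = 25.3, v₀ = 53.6, g = 23.9:
0.8625 tan²θ − 14.4 tanθ + (26.16) = 0.
tanθ = [14.4 ± √(14.4² − 4 × 0.8625 × (26.16))] / (2 × 0.8625) = (14.4 ± 10.82) / 1.725, giving tanθ = 2.075 or 14.62.
θ = 64.27° or 86.09°; the larger is 86.09°.

86.1°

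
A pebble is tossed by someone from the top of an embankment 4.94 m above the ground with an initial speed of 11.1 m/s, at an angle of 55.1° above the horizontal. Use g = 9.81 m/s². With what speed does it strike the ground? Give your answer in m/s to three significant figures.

Components: vₓ = 11.10 cos 55.1° = 6.351 m/s, v_y0 = 11.10 sin 55.1° = 9.104 m/s.
The projectile lands when y = 4.94 + (9.104) t − ½·9.81·t² = 0. Positive root: t = (9.104 + √(9.104² + 2·9.81·4.94)) / 9.81 = (9.104 + 13.41) / 9.81 = 2.295 s.
Vertical velocity at impact: v_y = v_y0 − g t = 9.104 − 9.81 × 2.295 = −13.41 m/s.
Speed: |v| = √(vₓ² + v_y²) = √(6.351² + 13.41²) = 14.84 m/s.

14.8 m/s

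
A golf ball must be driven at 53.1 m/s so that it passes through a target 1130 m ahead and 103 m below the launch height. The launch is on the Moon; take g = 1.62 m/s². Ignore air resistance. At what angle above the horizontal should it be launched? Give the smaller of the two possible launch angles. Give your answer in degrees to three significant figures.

14.3°

Trajectory: y = x tanθ − g x² (1 + tan²θ)/(2v₀²). With x = 1130, y = −103, v₀ = 53.1, g = 1.62:
366.8 tan²θ − 1130 tanθ + (263.8) = 0.
tanθ = [1130 ± √(1130² − 4 × 366.8 × (263.8))] / (2 × 366.8) = (1130 ± 943.3) / 733.6, giving tanθ = 0.2545 or 2.826.
θ = 14.28° or 70.51°; the smaller is 14.28°.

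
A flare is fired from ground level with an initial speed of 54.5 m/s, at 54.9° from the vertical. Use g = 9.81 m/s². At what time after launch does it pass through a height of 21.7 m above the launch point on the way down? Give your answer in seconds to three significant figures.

5.60 s

Components: vₓ = 54.50 sin 54.9° = 44.59 m/s, v_y0 = 54.50 cos 54.9° = 31.34 m/s.
Height y(t) = 31.34 t − 4.905 t² = 21.7 gives 4.905 t² − 31.34 t + 21.7 = 0.
t = [31.34 ± √(31.34² − 2·9.81·21.7)] / 9.81 = (31.34 ± 23.59) / 9.81, so t = 0.7902 s or t = 5.599 s.
The descending-branch root is 5.599 s.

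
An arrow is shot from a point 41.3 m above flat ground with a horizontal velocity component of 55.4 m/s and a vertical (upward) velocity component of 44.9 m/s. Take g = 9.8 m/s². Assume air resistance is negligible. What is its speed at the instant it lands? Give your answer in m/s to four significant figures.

Vertical motion (up positive, ground at y = 0): 4.900 t² − (44.90) t − 41.3 = 0, so t = (44.90 + √(44.90² + 2·9.80·41.3)) / 9.80 = (44.90 + 53.16) / 9.80 = 10.01 s.
Vertical velocity at impact: v_y = v_y0 − g t = 44.90 − 9.80 × 10.01 = −53.16 m/s.
Speed: |v| = √(vₓ² + v_y²) = √(55.40² + 53.16²) = 76.78 m/s.

76.78 m/s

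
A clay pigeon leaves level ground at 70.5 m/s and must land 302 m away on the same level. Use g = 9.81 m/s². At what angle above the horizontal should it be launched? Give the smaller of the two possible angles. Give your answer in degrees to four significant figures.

18.29°

From R = (v₀²/g) sin 2θ: sin 2θ = 9.81 × 302 / 4970.2 = 0.5961.
2θ = 36.59° or 180° − 36.59° = 143.4°, so θ = 18.29° or 71.71°.
The smaller angle is 18.29°.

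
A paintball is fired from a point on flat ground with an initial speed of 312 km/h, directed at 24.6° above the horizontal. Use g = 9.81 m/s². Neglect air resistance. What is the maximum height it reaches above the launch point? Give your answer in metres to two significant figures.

Convert: 312 km/h = 312/3.6 = 86.67 m/s.
Horizontal component vₓ = 86.67 cos 24.6° = 78.80 m/s; vertical v_y0 = 86.67 sin 24.6° = 36.08 m/s.
Peak height H = v_y0² / (2g) = 1301.6 / 19.62 = 66.34 m.

66 m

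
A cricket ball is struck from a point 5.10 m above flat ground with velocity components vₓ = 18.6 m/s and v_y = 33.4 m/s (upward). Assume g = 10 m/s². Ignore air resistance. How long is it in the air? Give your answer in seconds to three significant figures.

Vertical motion (up positive, ground at y = 0): 5.000 t² − (33.40) t − 5.10 = 0, so t = (33.40 + √(33.40² + 2·10.0·5.10)) / 10.0 = (33.40 + 34.89) / 10.0 = 6.829 s.

6.83 s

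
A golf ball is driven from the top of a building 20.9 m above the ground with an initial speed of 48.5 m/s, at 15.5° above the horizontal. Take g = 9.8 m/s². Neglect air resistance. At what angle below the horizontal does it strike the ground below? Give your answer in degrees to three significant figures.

27.2°

vₓ = 48.50 cos 15.5° = 46.74 m/s; v_y0 = 48.50 sin 15.5° = 12.96 m/s.
Vertical motion (up positive, ground at y = 0): 4.900 t² − (12.96) t − 20.9 = 0, so t = (12.96 + √(12.96² + 2·9.80·20.9)) / 9.80 = (12.96 + 24.03) / 9.80 = 3.775 s.
At impact: v_y = v_y0 − g t = −24.03 m/s; vₓ = 46.74 m/s.
Angle below horizontal: arctan(|v_y|/vₓ) = arctan(24.03/46.74) = 27.21°.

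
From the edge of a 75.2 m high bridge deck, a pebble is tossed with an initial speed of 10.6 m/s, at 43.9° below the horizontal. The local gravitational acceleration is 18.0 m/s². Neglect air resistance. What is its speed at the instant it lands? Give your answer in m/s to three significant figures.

53.1 m/s

Components: vₓ = 10.60 cos 43.9° = 7.638 m/s, v_y0 = −7.350 m/s (downward).
Vertical motion (up positive, ground at y = 0): 9.000 t² − (−7.350) t − 75.2 = 0, so t = (−7.350 + √(7.350² + 2·18.0·75.2)) / 18.0 = (−7.350 + 52.55) / 18.0 = 2.511 s.
Vertical velocity at impact: v_y = v_y0 − g t = −7.350 − 18.0 × 2.511 = −52.55 m/s.
Speed: |v| = √(vₓ² + v_y²) = √(7.638² + 52.55²) = 53.10 m/s.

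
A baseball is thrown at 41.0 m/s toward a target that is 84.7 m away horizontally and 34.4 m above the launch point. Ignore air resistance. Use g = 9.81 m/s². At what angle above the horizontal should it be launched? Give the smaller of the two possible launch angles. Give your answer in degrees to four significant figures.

39.32°

Trajectory: y = x tanθ − g x² (1 + tan²θ)/(2v₀²). With x = 84.7, y = 34.4, v₀ = 41.0, g = 9.81:
20.93 tan²θ − 84.7 tanθ + (55.33) = 0.
tanθ = [84.7 ± √(84.7² − 4 × 20.93 × (55.33))] / (2 × 20.93) = (84.7 ± 50.41) / 41.87, giving tanθ = 0.8191 or 3.227.
θ = 39.32° or 72.78°; the smaller is 39.32°.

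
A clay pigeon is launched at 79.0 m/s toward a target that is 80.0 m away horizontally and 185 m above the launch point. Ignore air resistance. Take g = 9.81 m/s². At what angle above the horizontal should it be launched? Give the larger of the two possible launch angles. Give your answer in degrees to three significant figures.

85.6°

Trajectory: y = x tanθ − g x² (1 + tan²θ)/(2v₀²). With x = 80.0, y = 185, v₀ = 79.0, g = 9.81:
5.030 tan²θ − 80.0 tanθ + (190.0) = 0.
tanθ = [80.0 ± √(80.0² − 4 × 5.030 × (190.0))] / (2 × 5.030) = (80.0 ± 50.76) / 10.06, giving tanθ = 2.907 or 13.00.
θ = 71.01° or 85.60°; the larger is 85.60°.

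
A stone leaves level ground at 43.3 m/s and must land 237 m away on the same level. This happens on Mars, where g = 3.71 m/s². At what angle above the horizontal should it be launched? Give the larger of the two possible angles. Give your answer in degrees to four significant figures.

76.02°

R = v₀² sin 2θ / g gives sin 2θ = gR/v₀² = 3.71·237/43.3² = 0.4690.
2θ = 27.97° or 180° − 27.97° = 152.0°, so θ = 13.98° or 76.02°.
The larger angle is 76.02°.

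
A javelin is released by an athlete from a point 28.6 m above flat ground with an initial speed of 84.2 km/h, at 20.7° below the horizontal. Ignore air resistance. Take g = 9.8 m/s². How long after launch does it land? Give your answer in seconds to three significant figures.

Convert: 84.2 km/h = 84.2/3.6 = 23.39 m/s.
Components: vₓ = 23.39 cos 20.7° = 21.88 m/s, v_y0 = −8.267 m/s (downward).
With up positive and y = 0 at the ground: y(t) = 28.6 + (−8.267) t − 4.900 t². Setting y = 0 and taking the positive root: t = [−8.267 + √(8.267² + 2·9.80·28.6)] / 9.80 = (−8.267 + 25.08) / 9.80 = 1.715 s.

1.72 s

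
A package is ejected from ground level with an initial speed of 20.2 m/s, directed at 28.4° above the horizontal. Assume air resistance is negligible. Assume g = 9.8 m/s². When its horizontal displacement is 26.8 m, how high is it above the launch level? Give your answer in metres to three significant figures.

Components: vₓ = 20.20 cos 28.4° = 17.77 m/s, v_y0 = 20.20 sin 28.4° = 9.608 m/s.
At x = 26.8 m, t = x/vₓ = 26.8/17.77 = 1.508 s.
Height: y = v_y0 t − ½ g t² = 9.608 × 1.508 − 4.900 × 1.508² = 14.49 − 11.15 = 3.344 m.

3.34 m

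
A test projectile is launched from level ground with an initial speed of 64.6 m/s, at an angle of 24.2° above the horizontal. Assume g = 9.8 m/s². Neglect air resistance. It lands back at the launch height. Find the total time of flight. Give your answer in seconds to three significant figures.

vₓ = 64.60 cos 24.2° = 58.92 m/s; v_y0 = 64.60 sin 24.2° = 26.48 m/s.
It returns to y = 0 when t = 2 v_y0 / g = 2(26.48)/9.80 = 5.404 s.

5.40 s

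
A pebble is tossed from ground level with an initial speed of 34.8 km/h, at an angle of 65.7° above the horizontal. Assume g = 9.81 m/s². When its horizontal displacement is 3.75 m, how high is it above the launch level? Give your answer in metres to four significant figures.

3.946 m

Convert: 34.8 km/h = 34.8/3.6 = 9.667 m/s.
Horizontal component vₓ = 9.667 cos 65.7° = 3.978 m/s; vertical v_y0 = 9.667 sin 65.7° = 8.810 m/s.
x = vₓ t ⇒ t = 3.75/3.978 = 0.9427 s.
Height: y = v_y0 t − ½ g t² = 8.810 × 0.9427 − 4.905 × 0.9427² = 8.305 − 4.359 = 3.946 m.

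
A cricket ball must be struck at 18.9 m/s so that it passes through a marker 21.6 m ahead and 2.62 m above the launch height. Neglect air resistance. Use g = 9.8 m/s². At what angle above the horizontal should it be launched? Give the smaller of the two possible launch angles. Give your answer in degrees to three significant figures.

Trajectory: y = x tanθ − g x² (1 + tan²θ)/(2v₀²). With x = 21.6, y = 2.62, v₀ = 18.9, g = 9.80:
6.400 tan²θ − 21.6 tanθ + (9.020) = 0.
tanθ = [21.6 ± √(21.6² − 4 × 6.400 × (9.020))] / (2 × 6.400) = (21.6 ± 15.35) / 12.80, giving tanθ = 0.4882 or 2.887.
θ = 26.02° or 70.89°; the smaller is 26.02°.

26.0°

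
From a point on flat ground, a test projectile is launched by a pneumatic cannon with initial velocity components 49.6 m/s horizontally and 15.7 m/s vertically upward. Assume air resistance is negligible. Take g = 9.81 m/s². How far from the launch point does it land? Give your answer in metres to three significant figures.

159 m

Flight time T = 2 v_y0 / g = 3.201 s.
Horizontal distance R = vₓ T = 49.60 × 3.201 = 158.8 m.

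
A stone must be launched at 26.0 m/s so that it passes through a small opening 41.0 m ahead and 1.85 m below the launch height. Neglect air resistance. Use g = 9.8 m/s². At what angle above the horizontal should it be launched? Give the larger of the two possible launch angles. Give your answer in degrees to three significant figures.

72.1°

Trajectory: y = x tanθ − g x² (1 + tan²θ)/(2v₀²). With x = 41.0, y = −1.85, v₀ = 26.0, g = 9.80:
12.18 tan²θ − 41.0 tanθ + (10.33) = 0.
tanθ = [41.0 ± √(41.0² − 4 × 12.18 × (10.33))] / (2 × 12.18) = (41.0 ± 34.31) / 24.37, giving tanθ = 0.2745 or 3.090.
θ = 15.35° or 72.07°; the larger is 72.07°.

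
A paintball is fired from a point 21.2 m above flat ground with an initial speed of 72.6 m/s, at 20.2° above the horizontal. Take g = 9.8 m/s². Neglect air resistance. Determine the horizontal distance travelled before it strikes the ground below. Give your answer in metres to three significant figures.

Components: vₓ = 72.60 cos 20.2° = 68.13 m/s, v_y0 = 72.60 sin 20.2° = 25.07 m/s.
The projectile lands when y = 21.2 + (25.07) t − ½·9.80·t² = 0. Positive root: t = (25.07 + √(25.07² + 2·9.80·21.2)) / 9.80 = (25.07 + 32.31) / 9.80 = 5.855 s.
Horizontal distance: R = vₓ t = 68.13 × 5.855 = 398.9 m.

399 m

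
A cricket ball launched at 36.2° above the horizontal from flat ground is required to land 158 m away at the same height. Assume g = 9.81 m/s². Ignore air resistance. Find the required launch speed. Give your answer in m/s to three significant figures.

Level-ground range: R = v₀² sin(2θ)/g, so v₀ = √(gR / sin 2θ).
v₀ = √(9.81 × 158 / sin 72.40°) = √(1550 / 0.9532) = √1626.1 = 40.32 m/s.

40.3 m/s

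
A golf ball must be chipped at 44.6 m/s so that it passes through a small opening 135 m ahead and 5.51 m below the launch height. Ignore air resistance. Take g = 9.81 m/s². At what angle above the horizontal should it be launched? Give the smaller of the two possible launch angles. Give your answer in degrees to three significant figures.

18.2°

Trajectory: y = x tanθ − g x² (1 + tan²θ)/(2v₀²). With x = 135, y = −5.51, v₀ = 44.6, g = 9.81:
44.94 tan²θ − 135 tanθ + (39.43) = 0.
tanθ = [135 ± √(135² − 4 × 44.94 × (39.43))] / (2 × 44.94) = (135 ± 105.5) / 89.88, giving tanθ = 0.3279 or 2.676.
θ = 18.15° or 69.51°; the smaller is 18.15°.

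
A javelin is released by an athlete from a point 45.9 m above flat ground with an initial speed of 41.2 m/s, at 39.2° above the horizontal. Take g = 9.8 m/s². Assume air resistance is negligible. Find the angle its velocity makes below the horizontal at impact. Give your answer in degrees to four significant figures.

Horizontal component vₓ = 41.20 cos 39.2° = 31.93 m/s; vertical v_y0 = 41.20 sin 39.2° = 26.04 m/s.
With up positive and y = 0 at the ground: y(t) = 45.9 + (26.04) t − 4.900 t². Setting y = 0 and taking the positive root: t = [26.04 + √(26.04² + 2·9.80·45.9)] / 9.80 = (26.04 + 39.72) / 9.80 = 6.710 s.
At impact: v_y = v_y0 − g t = −39.72 m/s; vₓ = 31.93 m/s.
Angle below horizontal: arctan(|v_y|/vₓ) = arctan(39.72/31.93) = 51.21°.

51.21°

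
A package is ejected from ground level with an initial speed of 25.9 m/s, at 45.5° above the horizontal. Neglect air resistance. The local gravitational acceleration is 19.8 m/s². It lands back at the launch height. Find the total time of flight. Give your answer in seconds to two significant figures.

1.9 s

Resolve: vₓ = 25.90 cos 45.5° = 18.15 m/s and v_y0 = 25.90 sin 45.5° = 18.47 m/s.
It returns to y = 0 when t = 2 v_y0 / g = 2(18.47)/19.8 = 1.866 s.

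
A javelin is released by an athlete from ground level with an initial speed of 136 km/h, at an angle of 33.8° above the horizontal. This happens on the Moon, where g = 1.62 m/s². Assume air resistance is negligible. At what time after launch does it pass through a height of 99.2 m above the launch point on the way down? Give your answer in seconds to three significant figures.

Convert: 136 km/h = 136/3.6 = 37.78 m/s.
vₓ = 37.78 cos 33.8° = 31.39 m/s; v_y0 = 37.78 sin 33.8° = 21.02 m/s.
Require v_y0 t − ½ g t² = 99.2, i.e. 0.8100 t² − 21.02 t + 99.2 = 0.
t = [21.02 ± √(21.02² − 2·1.62·99.2)] / 1.62 = (21.02 ± 10.97) / 1.62, so t = 6.204 s or t = 19.74 s.
The descending-branch root is 19.74 s.

19.7 s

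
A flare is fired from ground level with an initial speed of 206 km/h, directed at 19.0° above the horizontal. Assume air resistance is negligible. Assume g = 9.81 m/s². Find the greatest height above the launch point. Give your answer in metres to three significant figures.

17.7 m

Convert: 206 km/h = 206/3.6 = 57.22 m/s.
Resolve: vₓ = 57.22 cos 19.0° = 54.10 m/s and v_y0 = 57.22 sin 19.0° = 18.63 m/s.
Maximum height: H = v_y0² / (2g) = 18.63² / (2 × 9.81) = 17.69 m.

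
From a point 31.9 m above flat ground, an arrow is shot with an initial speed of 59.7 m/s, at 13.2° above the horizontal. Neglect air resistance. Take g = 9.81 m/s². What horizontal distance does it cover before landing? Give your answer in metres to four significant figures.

Resolve: vₓ = 59.70 cos 13.2° = 58.12 m/s and v_y0 = 59.70 sin 13.2° = 13.63 m/s.
The projectile lands when y = 31.9 + (13.63) t − ½·9.81·t² = 0. Positive root: t = (13.63 + √(13.63² + 2·9.81·31.9)) / 9.81 = (13.63 + 28.49) / 9.81 = 4.294 s.
Horizontal distance: R = vₓ t = 58.12 × 4.294 = 249.6 m.

249.6 m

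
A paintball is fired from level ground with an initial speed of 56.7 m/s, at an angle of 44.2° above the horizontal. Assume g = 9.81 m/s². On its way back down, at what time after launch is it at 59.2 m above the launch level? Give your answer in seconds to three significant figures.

Horizontal component vₓ = 56.70 cos 44.2° = 40.65 m/s; vertical v_y0 = 56.70 sin 44.2° = 39.53 m/s.
Height y(t) = 39.53 t − 4.905 t² = 59.2 gives 4.905 t² − 39.53 t + 59.2 = 0.
t = [39.53 ± √(39.53² − 2·9.81·59.2)] / 9.81 = (39.53 ± 20.03) / 9.81, so t = 1.988 s or t = 6.071 s.
The descending-branch root is 6.071 s.

6.07 s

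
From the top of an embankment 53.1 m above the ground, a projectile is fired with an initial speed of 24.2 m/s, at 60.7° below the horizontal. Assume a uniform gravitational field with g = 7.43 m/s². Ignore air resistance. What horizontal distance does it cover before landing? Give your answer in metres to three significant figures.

22.4 m

Resolve: vₓ = 24.20 cos 60.7° = 11.84 m/s and v_y0 = −21.10 m/s (downward).
With up positive and y = 0 at the ground: y(t) = 53.1 + (−21.10) t − 3.715 t². Setting y = 0 and taking the positive root: t = [−21.10 + √(21.10² + 2·7.43·53.1)] / 7.43 = (−21.10 + 35.13) / 7.43 = 1.888 s.
Horizontal distance: R = vₓ t = 11.84 × 1.888 = 22.36 m.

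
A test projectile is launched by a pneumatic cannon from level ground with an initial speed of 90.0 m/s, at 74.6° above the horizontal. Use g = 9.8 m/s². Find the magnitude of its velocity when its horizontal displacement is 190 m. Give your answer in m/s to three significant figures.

Resolve: vₓ = 90.00 cos 74.6° = 23.90 m/s and v_y0 = 90.00 sin 74.6° = 86.77 m/s.
At x = 190 m, t = x/vₓ = 190/23.90 = 7.950 s.
Vertical velocity there: v_y = v_y0 − g t = 86.77 − 9.80 × 7.950 = 8.861 m/s.
Speed: √(vₓ² + v_y²) = √(23.90² + 8.861²) = 25.49 m/s.

25.5 m/s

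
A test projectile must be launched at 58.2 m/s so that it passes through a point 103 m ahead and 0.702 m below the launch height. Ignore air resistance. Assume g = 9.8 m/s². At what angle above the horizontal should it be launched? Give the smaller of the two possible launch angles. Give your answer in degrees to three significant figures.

8.27°

Trajectory: y = x tanθ − g x² (1 + tan²θ)/(2v₀²). With x = 103, y = −0.702, v₀ = 58.2, g = 9.80:
15.35 tan²θ − 103 tanθ + (14.65) = 0.
tanθ = [103 ± √(103² − 4 × 15.35 × (14.65))] / (2 × 15.35) = (103 ± 98.54) / 30.69, giving tanθ = 0.1453 or 6.566.
θ = 8.269° or 81.34°; the smaller is 8.269°.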